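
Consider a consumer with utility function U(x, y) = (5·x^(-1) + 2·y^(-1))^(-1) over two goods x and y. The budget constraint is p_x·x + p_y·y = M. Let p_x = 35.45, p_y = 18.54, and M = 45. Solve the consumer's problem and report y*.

y* = 0.7617

MU_x ∝ 5·x^(-2), MU_y ∝ 2·y^(-2), so MRS = (5/2)·(y/x)^(2) = p_x/p_y.
Solve for the ratio: y/x = [(2/5)·p_x/p_y]^(0.5).
Substitute y = (y/x)·x into the budget: x* = M/(p_x + p_y·(y/x)).
Numerically y/x = 0.874547, so x* = 45/(35.45 + 18.54·0.874547) = 0.871 and y* = 0.874547·0.871 = 0.7617.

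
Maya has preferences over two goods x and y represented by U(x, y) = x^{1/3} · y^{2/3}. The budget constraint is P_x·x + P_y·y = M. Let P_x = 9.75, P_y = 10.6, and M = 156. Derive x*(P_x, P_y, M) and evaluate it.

MU_x/MU_y = (1/3·y)/(2/3·x); tangency sets this equal to P_x/P_y.
So 1/3·P_y·y = 2/3·P_x·x; combined with the budget, a share 1/3 of income goes to x.
Demand: x*(P_x,P_y,M) = 1/3·M/P_x and y* = 2/3·M/P_y.
At P_x=9.75, P_y=10.6, M=156: x* = 1/3·156/9.75 = 5.3333.

x* = 5.3333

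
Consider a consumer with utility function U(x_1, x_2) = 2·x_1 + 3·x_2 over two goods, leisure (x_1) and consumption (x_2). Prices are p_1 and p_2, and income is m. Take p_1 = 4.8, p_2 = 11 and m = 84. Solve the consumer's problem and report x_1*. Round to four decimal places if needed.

x_1* = 17.5

Linear utility — the consumer picks whichever good has higher MU/price: 2/4.8 = 0.4167 vs 3/11 = 0.2727.
x_1 gives more utility per dollar, so spend all income on x_1: x_1* = m/p_1, x_2* = 0.
Numerically: x_1* = 17.5, x_2* = 0.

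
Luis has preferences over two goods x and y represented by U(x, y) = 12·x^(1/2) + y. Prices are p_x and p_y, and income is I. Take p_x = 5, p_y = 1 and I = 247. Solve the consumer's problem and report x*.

Set MRS = p_x/p_y: 6·x^(−1/2) = p_x/p_y.
Solve: √x = 6·p_y/p_x, so x*(p_x,p_y) = (6·p_y/p_x)², and y* = (I − p_x·x*)/p_y.
Plugging in: x* = (6·1/5)² = 1.44.

x* = 1.44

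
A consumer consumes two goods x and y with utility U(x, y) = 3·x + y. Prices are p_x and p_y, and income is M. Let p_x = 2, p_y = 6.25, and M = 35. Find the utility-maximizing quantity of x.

Perfect substitutes: compare marginal utility per dollar. 3/p_x vs 1/p_y → 1.5 vs 0.16.
x gives more utility per dollar, so spend all income on x: x* = M/p_x, y* = 0.
Numerically: x* = 17.5, y* = 0.

x* = 17.5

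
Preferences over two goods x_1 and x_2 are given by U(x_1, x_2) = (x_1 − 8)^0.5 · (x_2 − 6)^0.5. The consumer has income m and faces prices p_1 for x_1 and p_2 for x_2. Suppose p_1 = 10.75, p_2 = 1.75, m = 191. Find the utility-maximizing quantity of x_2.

This is Cobb-Douglas in (x_1−8, x_2−6): tangency gives 0.5·p_2·(x_2−6) = 0.5·p_1·(x_1−8).
After buying the subsistence bundle (8, 6), a share 0.5 of the remaining income goes to x_1: x_1* = 8 + 0.5·(m − 8p_1 − 6p_2)/p_1.
Discretionary income = 191 − 8·10.75 − 6·1.75 = 94.5; x_2* = 6 + 0.5·94.5/1.75 = 33.

x_2* = 33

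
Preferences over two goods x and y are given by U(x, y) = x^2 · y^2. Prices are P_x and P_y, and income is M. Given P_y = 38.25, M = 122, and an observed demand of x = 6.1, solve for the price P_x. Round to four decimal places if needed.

P_x = 10

Tangency: MRS = y/x = P_x/P_y.
Rearranging, P_y·y = P_x·x. Substituting into the budget gives P_x·x·(1 + 1) = M.
Demand: x*(P_x,P_y,M) = 0.5·M/P_x and y* = 0.5·M/P_y.
Set x* = 6.1 in the demand function and solve for P_x: P_x = 10.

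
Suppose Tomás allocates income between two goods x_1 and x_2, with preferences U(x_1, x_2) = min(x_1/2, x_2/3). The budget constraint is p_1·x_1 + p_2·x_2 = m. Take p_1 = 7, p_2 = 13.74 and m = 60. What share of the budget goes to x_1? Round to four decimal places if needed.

Leontief preferences: the optimum is at the kink where x_1/2 = x_2/3, i.e. x_2 = (3/2)·x_1.
Budget: p_1·x_1 + p_2·(3/2)·x_1 = m, so (2·p_1 + 3·p_2)·x_1 = 2·m.
Demand: x_1*(p_1,p_2,m) = 2·m/(2·p_1 + 3·p_2), x_2* = 3·m/(2·p_1 + 3·p_2).
Here 2·7 + 3·13.74 = 55.22, giving x_1* = 2.1731 and x_2* = 3.2597.
Expenditure on x_1: 7·2.1731 = 15.2119; share = 0.2535.

share on x_1 = 0.2535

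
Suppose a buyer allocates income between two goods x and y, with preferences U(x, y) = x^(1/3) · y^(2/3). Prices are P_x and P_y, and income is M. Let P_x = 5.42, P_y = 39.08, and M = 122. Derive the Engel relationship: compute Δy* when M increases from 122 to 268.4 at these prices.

Demand: x*(P_x,P_y,M) = 1/3·M/P_x and y* = 2/3·M/P_y.
At P_x=5.42, P_y=39.08, M=122: y* = 2/3·122/39.08 = 2.0812.
At M' = 268.4: y* = 4.5786. Change: 4.5786 − 2.0812 = 2.4974.

Δy* = 2.4974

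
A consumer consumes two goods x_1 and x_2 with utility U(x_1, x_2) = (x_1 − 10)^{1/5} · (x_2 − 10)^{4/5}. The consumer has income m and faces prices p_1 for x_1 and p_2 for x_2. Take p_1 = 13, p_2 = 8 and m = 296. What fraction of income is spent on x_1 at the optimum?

share on x_1 = 0.4973

After buying the subsistence bundle (10, 10), a share 0.2 of the remaining income goes to x_1: x_1* = 10 + 0.2·(m − 10p_1 − 10p_2)/p_1.
Discretionary income = 296 − 10·13 − 10·8 = 86; x_1* = 10 + 0.2·86/13 = 11.3231; x_2* = 10 + 0.8·86/8 = 18.6.
Expenditure on x_1: 13·11.3231 = 147.2; share = 0.4973.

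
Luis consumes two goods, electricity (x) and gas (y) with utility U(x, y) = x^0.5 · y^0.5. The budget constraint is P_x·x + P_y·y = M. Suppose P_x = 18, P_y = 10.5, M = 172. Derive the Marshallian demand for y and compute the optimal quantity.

Demand: x*(P_x,P_y,M) = 0.5·M/P_x and y* = 0.5·M/P_y.
At P_x=18, P_y=10.5, M=172: y* = 0.5·172/10.5 = 8.1905.

y* = 8.1905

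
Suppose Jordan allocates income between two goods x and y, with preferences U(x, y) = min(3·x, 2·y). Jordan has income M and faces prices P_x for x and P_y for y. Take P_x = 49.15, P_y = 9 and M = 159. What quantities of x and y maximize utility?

x* = 2.5379, y* = 3.8069

With perfect complements, no substitution: consume in ratio x:y = 2:3.
Budget: P_x·x + P_y·(3/2)·x = M, so (2·P_x + 3·P_y)·x = 2·M.
Demand: x*(P_x,P_y,M) = 2·M/(2·P_x + 3·P_y), y* = 3·M/(2·P_x + 3·P_y).
Here 2·49.15 + 3·9 = 125.3, giving x* = 2.5379 and y* = 3.8069.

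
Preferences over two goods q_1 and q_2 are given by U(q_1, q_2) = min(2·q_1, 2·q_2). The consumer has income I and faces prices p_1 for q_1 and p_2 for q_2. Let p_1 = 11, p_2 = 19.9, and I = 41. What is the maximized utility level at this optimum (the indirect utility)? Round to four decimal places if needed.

Here 2·11 + 2·19.9 = 61.8, giving q_1* = 1.3269 and q_2* = 1.3269.
Utility at the optimum: U(1.3269, 1.3269) = 2.6537.

V = 2.6537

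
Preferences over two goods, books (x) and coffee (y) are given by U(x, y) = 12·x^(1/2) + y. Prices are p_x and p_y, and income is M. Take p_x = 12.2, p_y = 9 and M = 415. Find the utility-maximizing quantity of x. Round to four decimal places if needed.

Set MRS = p_x/p_y: 6·x^(−1/2) = p_x/p_y.
Solve: √x = 6·p_y/p_x, so x*(p_x,p_y) = (6·p_y/p_x)², and y* = (M − p_x·x*)/p_y.
Plugging in: x* = (6·9/12.2)² = 19.5915.

x* = 19.5915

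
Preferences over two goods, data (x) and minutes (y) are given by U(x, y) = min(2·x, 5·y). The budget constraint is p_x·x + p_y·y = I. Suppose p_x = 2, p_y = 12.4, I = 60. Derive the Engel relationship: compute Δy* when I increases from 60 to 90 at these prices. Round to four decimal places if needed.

Δy* = 1.7241

With perfect complements, no substitution: consume in ratio x:y = 5:2.
Budget: p_x·x + p_y·(2/5)·x = I, so (5·p_x + 2·p_y)·x = 5·I.
Demand: x*(p_x,p_y,I) = 5·I/(5·p_x + 2·p_y), y* = 2·I/(5·p_x + 2·p_y).
Here 5·2 + 2·12.4 = 34.8, giving y* = 3.4483.
At I' = 90: y* = 5.1724. Change: 5.1724 − 3.4483 = 1.7241.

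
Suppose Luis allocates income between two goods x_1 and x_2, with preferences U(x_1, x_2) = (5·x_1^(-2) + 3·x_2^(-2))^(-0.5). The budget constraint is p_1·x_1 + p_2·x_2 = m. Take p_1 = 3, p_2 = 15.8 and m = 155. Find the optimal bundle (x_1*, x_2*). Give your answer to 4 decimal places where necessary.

x_1* = 14.5411, x_2* = 7.0492

Numerically x_2/x_1 = 0.484773, so x_1* = 155/(3 + 15.8·0.484773) = 14.5411 and x_2* = 0.484773·14.5411 = 7.0492.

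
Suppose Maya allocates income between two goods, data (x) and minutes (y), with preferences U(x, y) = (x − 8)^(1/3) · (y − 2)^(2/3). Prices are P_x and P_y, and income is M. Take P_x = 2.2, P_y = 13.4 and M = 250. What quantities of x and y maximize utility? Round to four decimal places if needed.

x* = 39.1515, y* = 12.2289

Discretionary income = 250 − 8·2.2 − 2·13.4 = 205.6; x* = 8 + 1/3·205.6/2.2 = 39.1515; y* = 2 + 2/3·205.6/13.4 = 12.2289.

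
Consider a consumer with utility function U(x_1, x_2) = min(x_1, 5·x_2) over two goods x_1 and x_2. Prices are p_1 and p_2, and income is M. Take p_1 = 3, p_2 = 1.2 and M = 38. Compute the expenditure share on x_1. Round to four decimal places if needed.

share on x_1 = 0.9259

Leontief preferences: the optimum is at the kink where x_1/5 = x_2/1, i.e. x_2 = (1/5)·x_1.
Budget: p_1·x_1 + p_2·(1/5)·x_1 = M, so (5·p_1 + p_2)·x_1 = 5·M.
Demand: x_1*(p_1,p_2,M) = 5·M/(5·p_1 + p_2), x_2* = M/(5·p_1 + p_2).
Here 5·3 + 1.2 = 16.2, giving x_1* = 11.7284 and x_2* = 2.3457.
Expenditure on x_1: 3·11.7284 = 35.1852; share = 0.9259.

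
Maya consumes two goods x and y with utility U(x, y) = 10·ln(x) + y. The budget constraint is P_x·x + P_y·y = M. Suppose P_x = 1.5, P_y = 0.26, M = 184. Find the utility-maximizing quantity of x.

x* = 1.7333

Set MRS = P_x/P_y: (10/x)/1 = P_x/P_y.
So x*(P_x,P_y) = 10·P_y/P_x, independent of income; and y* = (M − 10·P_y)/P_y.
At the given prices: x* = 10·0.26/1.5 = 1.7333.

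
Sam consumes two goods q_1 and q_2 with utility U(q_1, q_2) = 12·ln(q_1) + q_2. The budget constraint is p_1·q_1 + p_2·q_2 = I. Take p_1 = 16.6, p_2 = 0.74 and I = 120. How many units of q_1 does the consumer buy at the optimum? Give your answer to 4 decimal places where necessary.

q_1* = 0.5349

Set MRS = p_1/p_2: (12/q_1)/1 = p_1/p_2.
So q_1*(p_1,p_2) = 12·p_2/p_1, independent of income; and q_2* = (I − 12·p_2)/p_2.
At the given prices: q_1* = 12·0.74/16.6 = 0.5349.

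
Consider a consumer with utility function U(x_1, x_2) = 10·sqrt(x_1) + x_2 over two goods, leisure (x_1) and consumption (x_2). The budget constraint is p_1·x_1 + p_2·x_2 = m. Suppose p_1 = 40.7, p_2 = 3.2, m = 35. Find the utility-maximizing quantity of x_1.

MU_x_1 = 5/√x_1, MU_x_2 = 1. Tangency: 5/√x_1 = p_1/p_2.
Thus x_1* = (5·p_2/p_1)² — independent of m — with the rest of income spent on x_2.
Plugging in: x_1* = (5·3.2/40.7)² = 0.1545.

x_1* = 0.1545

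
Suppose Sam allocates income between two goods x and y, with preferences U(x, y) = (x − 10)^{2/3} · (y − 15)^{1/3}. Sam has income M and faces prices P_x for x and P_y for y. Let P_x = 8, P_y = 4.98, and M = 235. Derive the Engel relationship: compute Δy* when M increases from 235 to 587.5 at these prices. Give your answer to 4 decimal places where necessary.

Δy* = 23.5944

Let x' = x−10, y' = y−15. MRS = 2·y'/x' = P_x/P_y.
After buying the subsistence bundle (10, 15), a share 2/3 of the remaining income goes to x: x* = 10 + 2/3·(M − 10P_x − 15P_y)/P_x.
Discretionary income = 235 − 10·8 − 15·4.98 = 80.3; y* = 15 + 1/3·80.3/4.98 = 20.3748.
At M' = 587.5: y* = 43.9692. Change: 43.9692 − 20.3748 = 23.5944.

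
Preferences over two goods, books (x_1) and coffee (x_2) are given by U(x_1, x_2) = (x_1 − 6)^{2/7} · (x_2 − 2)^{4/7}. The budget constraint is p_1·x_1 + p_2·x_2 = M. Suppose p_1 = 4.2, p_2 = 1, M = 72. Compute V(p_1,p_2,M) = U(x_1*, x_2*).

V = 10.0084

This is Cobb-Douglas in (x_1−6, x_2−2): tangency gives 2/7·p_2·(x_2−2) = 4/7·p_1·(x_1−6).
Substituting into the budget: x_1* = 6 + 1/3·(M − 6·p_1 − 2·p_2)/p_1, and x_2* = 2 + 2/3·(…)/p_2.
Discretionary income = 72 − 6·4.2 − 2·1 = 44.8; x_1* = 6 + 1/3·44.8/4.2 = 9.5556; x_2* = 2 + 2/3·44.8/1 = 31.8667.
Utility at the optimum: U(9.5556, 31.8667) = 10.0084.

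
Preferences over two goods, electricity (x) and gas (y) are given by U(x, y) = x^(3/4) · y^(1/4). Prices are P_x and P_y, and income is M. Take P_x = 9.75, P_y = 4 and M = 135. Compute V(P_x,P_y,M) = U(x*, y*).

Demand: x*(P_x,P_y,M) = 0.75·M/P_x and y* = 0.25·M/P_y.
At P_x=9.75, P_y=4, M=135: x* = 0.75·135/9.75 = 10.3846, y* = 8.4375.
Utility at the optimum: U(10.3846, 8.4375) = 9.8593.

V = 9.8593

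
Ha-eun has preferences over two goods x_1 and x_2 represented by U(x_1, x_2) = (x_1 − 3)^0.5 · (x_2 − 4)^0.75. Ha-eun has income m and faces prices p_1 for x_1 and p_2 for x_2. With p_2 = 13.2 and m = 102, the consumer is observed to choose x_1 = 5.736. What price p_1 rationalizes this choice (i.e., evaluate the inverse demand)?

MRS = (2/3)·(x_2−4)/(x_1−3). Tangency with p_1/p_2 gives x_2−4 = (3/2)·(p_1/p_2)·(x_1−3).
After buying the subsistence bundle (3, 4), a share 0.4 of the remaining income goes to x_1: x_1* = 3 + 0.4·(m − 3p_1 − 4p_2)/p_1.
Set x_1* = 5.736 in the demand function and solve for p_1: p_1 = 5.

p_1 = 5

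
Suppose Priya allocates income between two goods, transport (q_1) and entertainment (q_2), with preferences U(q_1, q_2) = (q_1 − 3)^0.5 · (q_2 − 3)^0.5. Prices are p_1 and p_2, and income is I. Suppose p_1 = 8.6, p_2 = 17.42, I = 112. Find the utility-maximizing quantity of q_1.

q_1* = 4.9733

Substituting into the budget: q_1* = 3 + 0.5·(I − 3·p_1 − 3·p_2)/p_1, and q_2* = 3 + 0.5·(…)/p_2.
Discretionary income = 112 − 3·8.6 − 3·17.42 = 33.94; q_1* = 3 + 0.5·33.94/8.6 = 4.9733.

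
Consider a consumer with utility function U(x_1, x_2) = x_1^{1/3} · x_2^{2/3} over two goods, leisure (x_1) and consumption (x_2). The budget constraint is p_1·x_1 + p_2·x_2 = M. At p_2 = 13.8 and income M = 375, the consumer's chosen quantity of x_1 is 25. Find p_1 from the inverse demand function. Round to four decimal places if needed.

p_1 = 5

The MRS is (1/2)·x_2/x_1. Set MRS = p_1/p_2.
Rearranging, p_2·x_2 = 2·p_1·x_1. Substituting into the budget gives p_1·x_1·(1 + 2) = M.
Demand: x_1*(p_1,p_2,M) = 1/3·M/p_1 and x_2* = 2/3·M/p_2.
Set x_1* = 25 in the demand function and solve for p_1: p_1 = 5.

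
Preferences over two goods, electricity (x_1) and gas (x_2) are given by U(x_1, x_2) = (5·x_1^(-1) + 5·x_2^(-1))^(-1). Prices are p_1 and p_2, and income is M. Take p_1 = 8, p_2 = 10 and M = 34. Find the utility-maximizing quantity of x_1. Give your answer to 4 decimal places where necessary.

x_1* = 2.0066

MU_x_1 ∝ 5·x_1^(-2), MU_x_2 ∝ 5·x_2^(-2), so MRS = (x_2/x_1)^(2) = p_1/p_2.
Hence x_2/x_1 = (p_1/p_2)^(1/(2)), i.e. raised to the 0.5 power.
With the ratio pinned down, the budget gives x_1* = M/(p_1 + p_2·(x_2/x_1)) and x_2* = (x_2/x_1)·x_1*.
Numerically x_2/x_1 = 0.894427, so x_1* = 34/(8 + 10·0.894427) = 2.0066.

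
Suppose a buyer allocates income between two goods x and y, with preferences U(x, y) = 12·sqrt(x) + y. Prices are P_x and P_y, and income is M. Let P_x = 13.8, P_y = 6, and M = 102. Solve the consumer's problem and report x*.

x* = 6.8053

Thus x* = (6·P_y/P_x)² — independent of M — with the rest of income spent on y.
Plugging in: x* = (6·6/13.8)² = 6.8053.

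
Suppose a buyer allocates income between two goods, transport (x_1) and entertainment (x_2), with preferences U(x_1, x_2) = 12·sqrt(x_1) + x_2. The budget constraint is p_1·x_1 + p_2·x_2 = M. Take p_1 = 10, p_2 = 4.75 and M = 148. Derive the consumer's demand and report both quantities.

x_1* = 8.1225, x_2* = 14.0579

MU_x_1 = 6/√x_1, MU_x_2 = 1. Tangency: 6/√x_1 = p_1/p_2.
Thus x_1* = (6·p_2/p_1)² — independent of M — with the rest of income spent on x_2.
Plugging in: x_1* = (6·4.75/10)² = 8.1225, x_2* = 14.0579.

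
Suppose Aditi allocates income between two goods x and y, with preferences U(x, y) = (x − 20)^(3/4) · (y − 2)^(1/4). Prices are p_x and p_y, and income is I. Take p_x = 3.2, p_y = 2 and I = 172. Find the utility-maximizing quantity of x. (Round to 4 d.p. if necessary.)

x* = 44.375

Let x' = x−20, y' = y−2. MRS = 3·y'/x' = p_x/p_y.
After buying the subsistence bundle (20, 2), a share 0.75 of the remaining income goes to x: x* = 20 + 0.75·(I − 20p_x − 2p_y)/p_x.
Discretionary income = 172 − 20·3.2 − 2·2 = 104; x* = 20 + 0.75·104/3.2 = 44.375.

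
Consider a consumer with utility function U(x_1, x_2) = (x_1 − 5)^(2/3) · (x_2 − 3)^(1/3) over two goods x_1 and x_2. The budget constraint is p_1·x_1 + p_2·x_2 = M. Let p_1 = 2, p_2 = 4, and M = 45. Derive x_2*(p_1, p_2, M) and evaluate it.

Let x_1' = x_1−5, x_2' = x_2−3. MRS = 2·x_2'/x_1' = p_1/p_2.
Substituting into the budget: x_1* = 5 + 2/3·(M − 5·p_1 − 3·p_2)/p_1, and x_2* = 3 + 1/3·(…)/p_2.
Discretionary income = 45 − 5·2 − 3·4 = 23; x_2* = 3 + 1/3·23/4 = 4.9167.

x_2* = 4.9167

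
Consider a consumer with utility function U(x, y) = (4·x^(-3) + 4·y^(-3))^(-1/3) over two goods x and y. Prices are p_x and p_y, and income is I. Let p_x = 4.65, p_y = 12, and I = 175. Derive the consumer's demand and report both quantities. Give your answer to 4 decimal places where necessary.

MU_x ∝ 4·x^(-4), MU_y ∝ 4·y^(-4), so MRS = (y/x)^(4) = p_x/p_y.
Solve for the ratio: y/x = [p_x/p_y]^(0.25).
Substitute y = (y/x)·x into the budget: x* = I/(p_x + p_y·(y/x)).
Numerically y/x = 0.788984, so x* = 175/(4.65 + 12·0.788984) = 12.3957 and y* = 0.788984·12.3957 = 9.78.

x* = 12.3957, y* = 9.78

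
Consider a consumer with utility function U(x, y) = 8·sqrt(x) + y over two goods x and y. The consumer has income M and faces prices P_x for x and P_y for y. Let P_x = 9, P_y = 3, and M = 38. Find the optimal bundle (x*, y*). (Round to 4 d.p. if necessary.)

MU_x = 4/√x, MU_y = 1. Tangency: 4/√x = P_x/P_y.
Thus x* = (4·P_y/P_x)² — independent of M — with the rest of income spent on y.
Plugging in: x* = (4·3/9)² = 1.7778, y* = 7.3333.

x* = 1.7778, y* = 7.3333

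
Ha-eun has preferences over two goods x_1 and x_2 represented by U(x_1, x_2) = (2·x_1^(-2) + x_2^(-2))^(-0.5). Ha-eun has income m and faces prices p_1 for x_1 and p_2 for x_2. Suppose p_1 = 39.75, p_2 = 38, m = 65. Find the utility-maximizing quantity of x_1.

From the CES first-order condition, 2·(x_2/x_1)^(3) = p_1/p_2.
Hence x_2/x_1 = ((1/2)·p_1/p_2)^(1/(3)), i.e. raised to the 1/3 power.
With the ratio pinned down, the budget gives x_1* = m/(p_1 + p_2·(x_2/x_1)) and x_2* = (x_2/x_1)·x_1*.
Numerically x_2/x_1 = 0.805702, so x_1* = 65/(39.75 + 38·0.805702) = 0.9237.

x_1* = 0.9237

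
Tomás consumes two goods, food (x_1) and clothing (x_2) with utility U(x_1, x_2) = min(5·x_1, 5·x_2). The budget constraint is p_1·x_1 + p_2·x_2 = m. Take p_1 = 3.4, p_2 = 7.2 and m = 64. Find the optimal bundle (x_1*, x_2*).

Leontief preferences: the optimum is at the kink where x_1/5 = x_2/5, i.e. x_2 = x_1.
Budget: p_1·x_1 + p_2·x_1 = m, so (5·p_1 + 5·p_2)·x_1 = 5·m.
Demand: x_1*(p_1,p_2,m) = 5·m/(5·p_1 + 5·p_2), x_2* = 5·m/(5·p_1 + 5·p_2).
Here 5·3.4 + 5·7.2 = 53, giving x_1* = 6.0377 and x_2* = 6.0377.

x_1* = 6.0377, x_2* = 6.0377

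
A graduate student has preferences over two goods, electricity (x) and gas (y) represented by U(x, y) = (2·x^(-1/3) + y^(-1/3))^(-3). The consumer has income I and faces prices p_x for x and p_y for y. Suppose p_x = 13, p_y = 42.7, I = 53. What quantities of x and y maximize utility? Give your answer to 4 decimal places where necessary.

x* = 2.2644, y* = 0.5518

MRS = MU_x/MU_y = 2·(y/x)^(4/3). Set equal to p_x/p_y.
Hence y/x = ((1/2)·p_x/p_y)^(1/(4/3)), i.e. raised to the 0.75 power.
With the ratio pinned down, the budget gives x* = I/(p_x + p_y·(y/x)) and y* = (y/x)·x*.
Numerically y/x = 0.243705, so x* = 53/(13 + 42.7·0.243705) = 2.2644 and y* = 0.243705·2.2644 = 0.5518.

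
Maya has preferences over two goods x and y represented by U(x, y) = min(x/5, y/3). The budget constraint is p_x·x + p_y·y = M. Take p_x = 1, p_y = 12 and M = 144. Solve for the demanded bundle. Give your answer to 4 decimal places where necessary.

Leontief preferences: the optimum is at the kink where x/5 = y/3, i.e. y = (3/5)·x.
Budget: p_x·x + p_y·(3/5)·x = M, so (5·p_x + 3·p_y)·x = 5·M.
Demand: x*(p_x,p_y,M) = 5·M/(5·p_x + 3·p_y), y* = 3·M/(5·p_x + 3·p_y).
Here 5·1 + 3·12 = 41, giving x* = 17.561 and y* = 10.5366.

x* = 17.561, y* = 10.5366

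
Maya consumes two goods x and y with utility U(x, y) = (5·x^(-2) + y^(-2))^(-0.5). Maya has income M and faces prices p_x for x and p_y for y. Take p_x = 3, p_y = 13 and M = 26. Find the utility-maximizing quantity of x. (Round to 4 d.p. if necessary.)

x* = 3.3929

From the CES first-order condition, 5·(y/x)^(3) = p_x/p_y.
Solve for the ratio: y/x = [(1/5)·p_x/p_y]^(1/3).
With the ratio pinned down, the budget gives x* = M/(p_x + p_y·(y/x)) and y* = (y/x)·x*.
Numerically y/x = 0.358704, so x* = 26/(3 + 13·0.358704) = 3.3929.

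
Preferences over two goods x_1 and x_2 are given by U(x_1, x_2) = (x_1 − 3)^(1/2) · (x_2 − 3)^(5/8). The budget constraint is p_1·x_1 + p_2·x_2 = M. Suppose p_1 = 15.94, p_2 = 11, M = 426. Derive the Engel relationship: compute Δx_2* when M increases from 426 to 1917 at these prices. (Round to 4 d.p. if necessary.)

This is Cobb-Douglas in (x_1−3, x_2−3): tangency gives 0.5·p_2·(x_2−3) = 0.625·p_1·(x_1−3).
Substituting into the budget: x_1* = 3 + 4/9·(M − 3·p_1 − 3·p_2)/p_1, and x_2* = 3 + 5/9·(…)/p_2.
Discretionary income = 426 − 3·15.94 − 3·11 = 345.18; x_2* = 3 + 5/9·345.18/11 = 20.4333.
At M' = 1917: x_2* = 95.7364. Change: 95.7364 − 20.4333 = 75.303.

Δx_2* = 75.303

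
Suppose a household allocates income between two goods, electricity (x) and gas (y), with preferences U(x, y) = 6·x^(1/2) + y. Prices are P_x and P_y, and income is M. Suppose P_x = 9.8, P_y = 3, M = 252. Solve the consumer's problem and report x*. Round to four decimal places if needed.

MU_x = 3/√x, MU_y = 1. Tangency: 3/√x = P_x/P_y.
Solve: √x = 3·P_y/P_x, so x*(P_x,P_y) = (3·P_y/P_x)², and y* = (M − P_x·x*)/P_y.
Plugging in: x* = (3·3/9.8)² = 0.8434.

x* = 0.8434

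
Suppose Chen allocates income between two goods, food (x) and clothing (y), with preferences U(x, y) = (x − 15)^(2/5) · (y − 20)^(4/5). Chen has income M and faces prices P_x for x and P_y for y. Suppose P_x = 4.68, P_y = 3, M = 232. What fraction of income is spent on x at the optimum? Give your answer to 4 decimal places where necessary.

Let x' = x−15, y' = y−20. MRS = (1/2)·y'/x' = P_x/P_y.
After buying the subsistence bundle (15, 20), a share 1/3 of the remaining income goes to x: x* = 15 + 1/3·(M − 15P_x − 20P_y)/P_x.
Discretionary income = 232 − 15·4.68 − 20·3 = 101.8; x* = 15 + 1/3·101.8/4.68 = 22.2507; y* = 20 + 2/3·101.8/3 = 42.6222.
Expenditure on x: 4.68·22.2507 = 104.1333; share = 0.4489.

share on x = 0.4489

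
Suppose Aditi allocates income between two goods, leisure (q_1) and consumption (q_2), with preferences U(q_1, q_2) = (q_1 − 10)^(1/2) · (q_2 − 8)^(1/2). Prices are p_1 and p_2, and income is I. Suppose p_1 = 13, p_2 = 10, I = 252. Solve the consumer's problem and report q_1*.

q_1* = 11.6154

MRS = (q_2−8)/(q_1−10). Tangency with p_1/p_2 gives q_2−8 = (p_1/p_2)·(q_1−10).
After buying the subsistence bundle (10, 8), a share 0.5 of the remaining income goes to q_1: q_1* = 10 + 0.5·(I − 10p_1 − 8p_2)/p_1.
Discretionary income = 252 − 10·13 − 8·10 = 42; q_1* = 10 + 0.5·42/13 = 11.6154.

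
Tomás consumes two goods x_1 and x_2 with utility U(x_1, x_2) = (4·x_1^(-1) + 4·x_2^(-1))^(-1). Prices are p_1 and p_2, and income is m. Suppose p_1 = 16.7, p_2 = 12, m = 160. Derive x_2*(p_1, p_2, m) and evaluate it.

MU_x_1 ∝ 4·x_1^(-2), MU_x_2 ∝ 4·x_2^(-2), so MRS = (x_2/x_1)^(2) = p_1/p_2.
Solve for the ratio: x_2/x_1 = [p_1/p_2]^(0.5).
Substitute x_2 = (x_2/x_1)·x_1 into the budget: x_1* = m/(p_1 + p_2·(x_2/x_1)).
Numerically x_2/x_1 = 1.179689, so x_1* = 160/(16.7 + 12·1.179689) = 5.1853 and x_2* = 1.179689·5.1853 = 6.1171.

x_2* = 6.1171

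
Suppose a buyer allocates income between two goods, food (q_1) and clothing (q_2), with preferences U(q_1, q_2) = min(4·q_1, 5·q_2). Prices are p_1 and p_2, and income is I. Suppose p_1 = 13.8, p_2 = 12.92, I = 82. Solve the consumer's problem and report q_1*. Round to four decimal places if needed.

q_1* = 3.3974

With perfect complements, no substitution: consume in ratio q_1:q_2 = 5:4.
Budget: p_1·q_1 + p_2·(4/5)·q_1 = I, so (5·p_1 + 4·p_2)·q_1 = 5·I.
Demand: q_1*(p_1,p_2,I) = 5·I/(5·p_1 + 4·p_2), q_2* = 4·I/(5·p_1 + 4·p_2).
Here 5·13.8 + 4·12.92 = 120.68, giving q_1* = 3.3974.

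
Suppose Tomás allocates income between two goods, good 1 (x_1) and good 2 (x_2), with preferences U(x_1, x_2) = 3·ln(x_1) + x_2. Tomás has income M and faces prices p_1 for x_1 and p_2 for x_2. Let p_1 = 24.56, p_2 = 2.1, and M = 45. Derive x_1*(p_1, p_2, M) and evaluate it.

MU_x_1 = 3/x_1, MU_x_2 = 1. Tangency: 3/x_1 = p_1/p_2.
So x_1*(p_1,p_2) = 3·p_2/p_1, independent of income; and x_2* = (M − 3·p_2)/p_2.
At the given prices: x_1* = 3·2.1/24.56 = 0.2565.

x_1* = 0.2565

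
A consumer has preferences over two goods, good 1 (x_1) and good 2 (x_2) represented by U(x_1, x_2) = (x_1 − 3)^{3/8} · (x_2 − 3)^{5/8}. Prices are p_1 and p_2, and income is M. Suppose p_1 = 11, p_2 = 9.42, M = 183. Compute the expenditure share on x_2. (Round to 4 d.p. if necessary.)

share on x_2 = 0.5702

MRS = (3/5)·(x_2−3)/(x_1−3). Tangency with p_1/p_2 gives x_2−3 = (5/3)·(p_1/p_2)·(x_1−3).
After buying the subsistence bundle (3, 3), a share 0.375 of the remaining income goes to x_1: x_1* = 3 + 0.375·(M − 3p_1 − 3p_2)/p_1.
Discretionary income = 183 − 3·11 − 3·9.42 = 121.74; x_1* = 3 + 0.375·121.74/11 = 7.1502; x_2* = 3 + 0.625·121.74/9.42 = 11.0772.
Expenditure on x_2: 9.42·11.0772 = 104.3475; share = 0.5702.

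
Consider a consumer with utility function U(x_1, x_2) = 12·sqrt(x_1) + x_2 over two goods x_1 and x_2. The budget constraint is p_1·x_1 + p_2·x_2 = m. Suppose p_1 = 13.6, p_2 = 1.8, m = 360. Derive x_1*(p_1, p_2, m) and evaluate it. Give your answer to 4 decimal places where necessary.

x_1* = 0.6306

Solve: √x_1 = 6·p_2/p_1, so x_1*(p_1,p_2) = (6·p_2/p_1)², and x_2* = (m − p_1·x_1*)/p_2.
Plugging in: x_1* = (6·1.8/13.6)² = 0.6306.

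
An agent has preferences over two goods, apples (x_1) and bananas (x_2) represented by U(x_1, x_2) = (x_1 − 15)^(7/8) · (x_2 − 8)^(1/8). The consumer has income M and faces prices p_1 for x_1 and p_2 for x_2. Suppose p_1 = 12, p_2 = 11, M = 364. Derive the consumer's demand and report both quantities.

x_1* = 22, x_2* = 9.0909

Let x_1' = x_1−15, x_2' = x_2−8. MRS = 7·x_2'/x_1' = p_1/p_2.
After buying the subsistence bundle (15, 8), a share 0.875 of the remaining income goes to x_1: x_1* = 15 + 0.875·(M − 15p_1 − 8p_2)/p_1.
Discretionary income = 364 − 15·12 − 8·11 = 96; x_1* = 15 + 0.875·96/12 = 22; x_2* = 8 + 0.125·96/11 = 9.0909.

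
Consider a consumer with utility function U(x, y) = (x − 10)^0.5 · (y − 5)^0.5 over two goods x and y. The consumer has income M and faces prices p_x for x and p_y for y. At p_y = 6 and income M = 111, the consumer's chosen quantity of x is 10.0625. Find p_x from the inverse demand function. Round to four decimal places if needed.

MRS = (y−5)/(x−10). Tangency with p_x/p_y gives y−5 = (p_x/p_y)·(x−10).
Substituting into the budget: x* = 10 + 0.5·(M − 10·p_x − 5·p_y)/p_x, and y* = 5 + 0.5·(…)/p_y.
Set x* = 10.0625 in the demand function and solve for p_x: p_x = 8.

p_x = 8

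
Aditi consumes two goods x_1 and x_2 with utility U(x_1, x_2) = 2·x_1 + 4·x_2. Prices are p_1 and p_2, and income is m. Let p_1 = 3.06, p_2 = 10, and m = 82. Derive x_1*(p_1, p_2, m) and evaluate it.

Linear utility — the consumer picks whichever good has higher MU/price: 2/3.06 = 0.6536 vs 4/10 = 0.4.
x_1 gives more utility per dollar, so spend all income on x_1: x_1* = m/p_1, x_2* = 0.
Numerically: x_1* = 26.7974, x_2* = 0.

x_1* = 26.7974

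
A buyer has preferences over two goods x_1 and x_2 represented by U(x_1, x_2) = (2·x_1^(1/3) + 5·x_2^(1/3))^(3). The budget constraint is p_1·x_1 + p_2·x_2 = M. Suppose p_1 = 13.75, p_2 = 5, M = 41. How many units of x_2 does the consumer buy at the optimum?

From the CES first-order condition, (2/5)·(x_2/x_1)^(2/3) = p_1/p_2.
Solve for the ratio: x_2/x_1 = [(5/2)·p_1/p_2]^(1.5).
Substitute x_2 = (x_2/x_1)·x_1 into the budget: x_1* = M/(p_1 + p_2·(x_2/x_1)).
Numerically x_2/x_1 = 18.026402, so x_1* = 41/(13.75 + 5·18.026402) = 0.3947 and x_2* = 18.026402·0.3947 = 7.1146.

x_2* = 7.1146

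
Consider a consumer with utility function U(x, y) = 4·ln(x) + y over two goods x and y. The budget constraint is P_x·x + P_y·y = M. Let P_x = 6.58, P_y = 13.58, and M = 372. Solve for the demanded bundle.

MU_x = 4/x, MU_y = 1. Tangency: 4/x = P_x/P_y.
So x*(P_x,P_y) = 4·P_y/P_x, independent of income; and y* = (M − 4·P_y)/P_y.
At the given prices: x* = 4·13.58/6.58 = 8.2553, and y* = 23.3932.

x* = 8.2553, y* = 23.3932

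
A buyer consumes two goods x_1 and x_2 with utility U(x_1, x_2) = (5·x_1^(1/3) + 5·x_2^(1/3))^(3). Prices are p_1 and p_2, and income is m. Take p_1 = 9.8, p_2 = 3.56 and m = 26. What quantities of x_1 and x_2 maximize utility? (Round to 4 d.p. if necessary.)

x_1* = 0.9977, x_2* = 4.5569

From the CES first-order condition, (x_2/x_1)^(2/3) = p_1/p_2.
Hence x_2/x_1 = (p_1/p_2)^(1/(2/3)), i.e. raised to the 1.5 power.
Substitute x_2 = (x_2/x_1)·x_1 into the budget: x_1* = m/(p_1 + p_2·(x_2/x_1)).
Numerically x_2/x_1 = 4.567348, so x_1* = 26/(9.8 + 3.56·4.567348) = 0.9977 and x_2* = 4.567348·0.9977 = 4.5569.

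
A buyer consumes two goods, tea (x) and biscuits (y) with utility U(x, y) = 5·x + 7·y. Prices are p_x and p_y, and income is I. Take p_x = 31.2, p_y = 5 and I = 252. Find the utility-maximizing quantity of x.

Perfect substitutes: compare marginal utility per dollar. 5/p_x vs 7/p_y → 0.1603 vs 1.4.
y gives more utility per dollar, so spend all income on y: y* = I/p_y, x* = 0.
Numerically: x* = 0, y* = 50.4.

x* = 0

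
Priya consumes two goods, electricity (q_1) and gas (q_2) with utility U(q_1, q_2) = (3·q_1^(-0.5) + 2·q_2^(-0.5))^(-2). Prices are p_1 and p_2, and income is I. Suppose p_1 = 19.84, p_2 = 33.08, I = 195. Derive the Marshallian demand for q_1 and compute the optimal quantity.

q_1* = 5.1596

Substitute q_2 = (q_2/q_1)·q_1 into the budget: q_1* = I/(p_1 + p_2·(q_2/q_1)).
Numerically q_2/q_1 = 0.542738, so q_1* = 195/(19.84 + 33.08·0.542738) = 5.1596.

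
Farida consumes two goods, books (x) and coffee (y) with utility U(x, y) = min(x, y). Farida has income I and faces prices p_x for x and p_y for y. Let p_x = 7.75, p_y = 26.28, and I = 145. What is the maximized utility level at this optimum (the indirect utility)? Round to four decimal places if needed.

Leontief preferences: the optimum is at the kink where x/1 = y/1, i.e. y = x.
Budget: p_x·x + p_y·x = I, so (p_x + p_y)·x = I.
Demand: x*(p_x,p_y,I) = I/(p_x + p_y), y* = I/(p_x + p_y).
Here 7.75 + 26.28 = 34.03, giving x* = 4.2609 and y* = 4.2609.
Utility at the optimum: U(4.2609, 4.2609) = 4.2609.

V = 4.2609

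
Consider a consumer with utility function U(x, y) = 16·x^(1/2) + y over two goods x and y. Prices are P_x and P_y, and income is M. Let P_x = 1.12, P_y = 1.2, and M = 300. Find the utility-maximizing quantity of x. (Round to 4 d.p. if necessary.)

x* = 73.4694

Set MRS = P_x/P_y: 8·x^(−1/2) = P_x/P_y.
Solve: √x = 8·P_y/P_x, so x*(P_x,P_y) = (8·P_y/P_x)², and y* = (M − P_x·x*)/P_y.
Plugging in: x* = (8·1.2/1.12)² = 73.4694.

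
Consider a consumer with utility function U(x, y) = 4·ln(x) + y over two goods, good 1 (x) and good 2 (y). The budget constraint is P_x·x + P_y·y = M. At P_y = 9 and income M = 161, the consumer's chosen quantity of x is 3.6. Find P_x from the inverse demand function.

P_x = 10

MU_x = 4/x, MU_y = 1. Tangency: 4/x = P_x/P_y.
So x*(P_x,P_y) = 4·P_y/P_x, independent of income; and y* = (M − 4·P_y)/P_y.
Set x* = 3.6 in the demand function and solve for P_x: P_x = 10.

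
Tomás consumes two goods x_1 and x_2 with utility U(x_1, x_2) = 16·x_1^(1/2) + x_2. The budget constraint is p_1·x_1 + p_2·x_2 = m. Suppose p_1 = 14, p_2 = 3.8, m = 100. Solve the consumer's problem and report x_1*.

x_1* = 4.7151

Plugging in: x_1* = (8·3.8/14)² = 4.7151.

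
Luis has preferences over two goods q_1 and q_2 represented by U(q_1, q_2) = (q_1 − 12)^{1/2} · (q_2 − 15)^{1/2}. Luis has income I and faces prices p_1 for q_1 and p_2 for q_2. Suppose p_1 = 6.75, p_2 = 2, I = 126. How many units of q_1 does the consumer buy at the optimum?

q_1* = 13.1111

Discretionary income = 126 − 12·6.75 − 15·2 = 15; q_1* = 12 + 0.5·15/6.75 = 13.1111.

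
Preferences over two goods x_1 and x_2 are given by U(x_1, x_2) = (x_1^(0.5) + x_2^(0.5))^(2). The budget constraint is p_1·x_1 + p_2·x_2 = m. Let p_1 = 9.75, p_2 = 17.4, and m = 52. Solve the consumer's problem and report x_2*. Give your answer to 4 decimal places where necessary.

MU_x_1 ∝ x_1^(-0.5), MU_x_2 ∝ x_2^(-0.5), so MRS = (x_2/x_1)^(0.5) = p_1/p_2.
Solve for the ratio: x_2/x_1 = [p_1/p_2]^(2).
Substitute x_2 = (x_2/x_1)·x_1 into the budget: x_1* = m/(p_1 + p_2·(x_2/x_1)).
Numerically x_2/x_1 = 0.313986, so x_1* = 52/(9.75 + 17.4·0.313986) = 3.418 and x_2* = 0.313986·3.418 = 1.0732.

x_2* = 1.0732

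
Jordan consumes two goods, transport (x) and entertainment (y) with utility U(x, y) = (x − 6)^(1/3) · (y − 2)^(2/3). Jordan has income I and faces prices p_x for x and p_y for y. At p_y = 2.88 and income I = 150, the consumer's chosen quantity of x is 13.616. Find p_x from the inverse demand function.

p_x = 5

Let x' = x−6, y' = y−2. MRS = (1/2)·y'/x' = p_x/p_y.
Substituting into the budget: x* = 6 + 1/3·(I − 6·p_x − 2·p_y)/p_x, and y* = 2 + 2/3·(…)/p_y.
Set x* = 13.616 in the demand function and solve for p_x: p_x = 5.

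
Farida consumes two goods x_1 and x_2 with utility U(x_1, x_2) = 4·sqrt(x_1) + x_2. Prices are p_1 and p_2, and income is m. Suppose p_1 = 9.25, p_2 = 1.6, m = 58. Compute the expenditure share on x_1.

share on x_1 = 0.0191

Utility is quasi-linear in x_2; the FOC for x_1 is 2/√x_1 = p_1/p_2.
Thus x_1* = (2·p_2/p_1)² — independent of m — with the rest of income spent on x_2.
Plugging in: x_1* = (2·1.6/9.25)² = 0.1197, x_2* = 35.5581.
Expenditure on x_1: 9.25·0.1197 = 1.107; share = 0.0191.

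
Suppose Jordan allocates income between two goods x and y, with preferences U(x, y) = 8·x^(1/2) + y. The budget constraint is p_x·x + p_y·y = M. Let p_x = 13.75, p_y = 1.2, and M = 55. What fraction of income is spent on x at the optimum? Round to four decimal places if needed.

share on x = 0.0305

MU_x = 4/√x, MU_y = 1. Tangency: 4/√x = p_x/p_y.
Solve: √x = 4·p_y/p_x, so x*(p_x,p_y) = (4·p_y/p_x)², and y* = (M − p_x·x*)/p_y.
Plugging in: x* = (4·1.2/13.75)² = 0.1219, y* = 44.437.
Expenditure on x: 13.75·0.1219 = 1.6756; share = 0.0305.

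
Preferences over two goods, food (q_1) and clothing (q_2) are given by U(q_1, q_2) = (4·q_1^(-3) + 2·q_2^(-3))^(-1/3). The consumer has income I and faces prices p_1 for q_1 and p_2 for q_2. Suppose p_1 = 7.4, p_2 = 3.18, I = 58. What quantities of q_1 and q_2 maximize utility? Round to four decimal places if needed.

MU_q_1 ∝ 4·q_1^(-4), MU_q_2 ∝ 2·q_2^(-4), so MRS = 2·(q_2/q_1)^(4) = p_1/p_2.
Hence q_2/q_1 = ((1/2)·p_1/p_2)^(1/(4)), i.e. raised to the 0.25 power.
With the ratio pinned down, the budget gives q_1* = I/(p_1 + p_2·(q_2/q_1)) and q_2* = (q_2/q_1)·q_1*.
Numerically q_2/q_1 = 1.038589, so q_1* = 58/(7.4 + 3.18·1.038589) = 5.4192 and q_2* = 1.038589·5.4192 = 5.6283.

q_1* = 5.4192, q_2* = 5.6283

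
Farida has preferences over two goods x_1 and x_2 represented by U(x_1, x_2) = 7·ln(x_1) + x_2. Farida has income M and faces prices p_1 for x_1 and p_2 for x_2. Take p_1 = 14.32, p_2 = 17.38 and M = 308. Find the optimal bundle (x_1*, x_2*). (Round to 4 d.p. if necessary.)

x_1* = 8.4958, x_2* = 10.7215

Set MRS = p_1/p_2: (7/x_1)/1 = p_1/p_2.
So x_1*(p_1,p_2) = 7·p_2/p_1, independent of income; and x_2* = (M − 7·p_2)/p_2.
At the given prices: x_1* = 7·17.38/14.32 = 8.4958, and x_2* = 10.7215.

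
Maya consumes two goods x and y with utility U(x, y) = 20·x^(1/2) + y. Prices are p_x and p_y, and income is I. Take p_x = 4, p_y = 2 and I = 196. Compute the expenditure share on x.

share on x = 0.5102

Set MRS = p_x/p_y: 10·x^(−1/2) = p_x/p_y.
Solve: √x = 10·p_y/p_x, so x*(p_x,p_y) = (10·p_y/p_x)², and y* = (I − p_x·x*)/p_y.
Plugging in: x* = (10·2/4)² = 25, y* = 48.
Expenditure on x: 4·25 = 100; share = 0.5102.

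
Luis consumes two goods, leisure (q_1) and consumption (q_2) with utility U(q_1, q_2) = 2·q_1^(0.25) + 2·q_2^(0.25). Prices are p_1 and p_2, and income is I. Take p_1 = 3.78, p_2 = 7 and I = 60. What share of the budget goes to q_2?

MU_q_1 ∝ 2·q_1^(-0.75), MU_q_2 ∝ 2·q_2^(-0.75), so MRS = (q_2/q_1)^(0.75) = p_1/p_2.
Solve for the ratio: q_2/q_1 = [p_1/p_2]^(4/3).
Substitute q_2 = (q_2/q_1)·q_1 into the budget: q_1* = I/(p_1 + p_2·(q_2/q_1)).
Numerically q_2/q_1 = 0.439736, so q_1* = 60/(3.78 + 7·0.439736) = 8.7487 and q_2* = 0.439736·8.7487 = 3.8471.
Expenditure on q_2: 7·3.8471 = 26.9299; share = 0.4488.

share on q_2 = 0.4488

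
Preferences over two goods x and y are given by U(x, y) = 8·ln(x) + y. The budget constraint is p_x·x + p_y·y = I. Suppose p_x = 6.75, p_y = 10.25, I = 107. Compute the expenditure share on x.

So x*(p_x,p_y) = 8·p_y/p_x, independent of income; and y* = (I − 8·p_y)/p_y.
At the given prices: x* = 8·10.25/6.75 = 12.1481, and y* = 2.439.
Expenditure on x: 6.75·12.1481 = 82; share = 0.7664.

share on x = 0.7664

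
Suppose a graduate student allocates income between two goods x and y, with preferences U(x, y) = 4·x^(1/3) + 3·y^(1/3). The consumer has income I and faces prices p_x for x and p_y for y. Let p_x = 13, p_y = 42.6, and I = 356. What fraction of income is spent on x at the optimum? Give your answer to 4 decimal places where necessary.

Substitute y = (y/x)·x into the budget: x* = I/(p_x + p_y·(y/x)).
Numerically y/x = 0.109495, so x* = 356/(13 + 42.6·0.109495) = 20.1535 and y* = 0.109495·20.1535 = 2.2067.
Expenditure on x: 13·20.1535 = 261.9949; share = 0.7359.

share on x = 0.7359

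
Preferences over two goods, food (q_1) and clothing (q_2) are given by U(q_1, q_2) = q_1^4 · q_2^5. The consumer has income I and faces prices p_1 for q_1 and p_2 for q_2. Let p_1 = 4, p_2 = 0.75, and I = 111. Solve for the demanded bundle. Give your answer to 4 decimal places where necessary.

The MRS is (4/5)·q_2/q_1. Set MRS = p_1/p_2.
So 4·p_2·q_2 = 5·p_1·q_1; combined with the budget, a share 4/9 of income goes to q_1.
Demand: q_1*(p_1,p_2,I) = 4/9·I/p_1 and q_2* = 5/9·I/p_2.
At p_1=4, p_2=0.75, I=111: q_1* = 4/9·111/4 = 12.3333, q_2* = 82.2222.

q_1* = 12.3333, q_2* = 82.2222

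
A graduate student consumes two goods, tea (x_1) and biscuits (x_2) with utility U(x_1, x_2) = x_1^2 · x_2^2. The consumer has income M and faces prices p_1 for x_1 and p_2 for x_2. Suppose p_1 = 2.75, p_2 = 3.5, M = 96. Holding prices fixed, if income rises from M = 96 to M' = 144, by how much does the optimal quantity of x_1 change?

The MRS is x_2/x_1. Set MRS = p_1/p_2.
Rearranging, p_2·x_2 = p_1·x_1. Substituting into the budget gives p_1·x_1·(1 + 1) = M.
Demand: x_1*(p_1,p_2,M) = 0.5·M/p_1 and x_2* = 0.5·M/p_2.
At p_1=2.75, p_2=3.5, M=96: x_1* = 0.5·96/2.75 = 17.4545.
At M' = 144: x_1* = 26.1818. Change: 26.1818 − 17.4545 = 8.7273.

Δx_1* = 8.7273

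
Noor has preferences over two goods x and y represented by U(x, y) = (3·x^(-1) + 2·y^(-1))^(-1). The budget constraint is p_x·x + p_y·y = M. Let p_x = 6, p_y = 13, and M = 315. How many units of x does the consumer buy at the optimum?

x* = 23.8436

From the CES first-order condition, (3/2)·(y/x)^(2) = p_x/p_y.
Solve for the ratio: y/x = [(2/3)·p_x/p_y]^(0.5).
With the ratio pinned down, the budget gives x* = M/(p_x + p_y·(y/x)) and y* = (y/x)·x*.
Numerically y/x = 0.5547, so x* = 315/(6 + 13·0.5547) = 23.8436.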